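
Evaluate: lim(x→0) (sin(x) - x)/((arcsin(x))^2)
This is a 0/0 indeterminate form.

Apply L'Hôpital's rule: differentiate numerator and denominator separately.
  f(x) = -x + sin(x)   ⇒   f'(x) = cos(x) - 1
  g(x) = asin(x)^2   ⇒   g'(x) = 2·asin(x)/sqrt(1 - x^2)
  lim(x→0) f'(x)/g'(x) = lim(x→0) (cos(x) - 1)/(2·asin(x)/sqrt(1 - x^2))
  = 0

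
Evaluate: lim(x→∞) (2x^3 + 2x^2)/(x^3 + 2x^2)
This is an ∞/∞ indeterminate form.

Apply L'Hôpital's rule: differentiate numerator and denominator separately.
  f(x) = 2·x^3 + 2·x^2   ⇒   f'(x) = 6·x^2 + 4·x
  g(x) = x^3 + 2·x^2   ⇒   g'(x) = 3·x^2 + 4·x
  lim(x→∞) f'(x)/g'(x) = lim(x→∞) (6·x^2 + 4·x)/(3·x^2 + 4·x)
  = 2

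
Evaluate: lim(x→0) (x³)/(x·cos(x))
This is a 0/0 indeterminate form.

Apply L'Hôpital's rule: differentiate numerator and denominator separately.
  f(x) = x^3   ⇒   f'(x) = 3·x^2
  g(x) = x·cos(x)   ⇒   g'(x) = -x·sin(x) + cos(x)
  lim(x→0) f'(x)/g'(x) = lim(x→0) (3·x^2)/(-x·sin(x) + cos(x))
  = 0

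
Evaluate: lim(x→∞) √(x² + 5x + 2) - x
This is an ∞-∞ indeterminate form.

Combine fractions or rationalize to convert ∞-∞ to 0/0 form:
  lim(x→∞) √(x² + 5x + 2) - x = 5/2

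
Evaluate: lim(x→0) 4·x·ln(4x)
This is a 0·∞ indeterminate form.

Rewrite 0·∞ as a quotient (0/0 or ∞/∞ form), then apply L'Hôpital's rule:
  lim(x→0) 4·x·ln(4x) = 0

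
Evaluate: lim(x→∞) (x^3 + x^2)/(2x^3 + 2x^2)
This is an ∞/∞ indeterminate form.

Apply L'Hôpital's rule: differentiate numerator and denominator separately.
  f(x) = x^3 + x^2   ⇒   f'(x) = 3·x^2 + 2·x
  g(x) = 2·x^3 + 2·x^2   ⇒   g'(x) = 6·x^2 + 4·x
  lim(x→∞) f'(x)/g'(x) = lim(x→∞) (3·x^2 + 2·x)/(6·x^2 + 4·x)
  = 1/2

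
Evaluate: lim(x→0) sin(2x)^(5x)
This is an exponential indeterminate form.

For exponential indeterminate forms, take the natural log:
  Let L = lim(x→0) sin(2x)^(5x)
  Then ln(L) = lim(x→0) [exponent × ln(base)]
  Evaluate using L'Hôpital or standard limits, then exponentiate.
  L = 1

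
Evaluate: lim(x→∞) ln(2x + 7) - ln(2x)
This is an ∞-∞ indeterminate form.

Combine fractions or rationalize to convert ∞-∞ to 0/0 form:
  lim(x→∞) ln(2x + 7) - ln(2x) = 0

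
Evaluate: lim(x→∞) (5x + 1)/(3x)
This is an ∞/∞ indeterminate form.

Apply L'Hôpital's rule: differentiate numerator and denominator separately.
  f(x) = 5·x + 1   ⇒   f'(x) = 5
  g(x) = 3·x   ⇒   g'(x) = 3
  lim(x→∞) f'(x)/g'(x) = lim(x→∞) (5)/(3)
  = 5/3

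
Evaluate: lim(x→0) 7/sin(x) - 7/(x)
This is an ∞-∞ indeterminate form.

Combine fractions or rationalize to convert ∞-∞ to 0/0 form:
  lim(x→0) 7/sin(x) - 7/(x) = 0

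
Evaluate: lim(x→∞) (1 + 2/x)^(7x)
This is an exponential indeterminate form.

For exponential indeterminate forms, take the natural log:
  Let L = lim(x→∞) (1 + 2/x)^(7x)
  Then ln(L) = lim(x→∞) [exponent × ln(base)]
  Evaluate using L'Hôpital or standard limits, then exponentiate.
  L = e^(14)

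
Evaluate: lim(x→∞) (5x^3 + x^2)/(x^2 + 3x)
This is an ∞/∞ indeterminate form.

Apply L'Hôpital's rule: differentiate numerator and denominator separately.
  f(x) = 5·x^3 + x^2   ⇒   f'(x) = 15·x^2 + 2·x
  g(x) = x^2 + 3·x   ⇒   g'(x) = 2·x + 3
  lim(x→∞) f'(x)/g'(x) = lim(x→∞) (15·x^2 + 2·x)/(2·x + 3)
  = ∞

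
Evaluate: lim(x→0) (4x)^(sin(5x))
This is an exponential indeterminate form.

For exponential indeterminate forms, take the natural log:
  Let L = lim(x→0) (4x)^(sin(5x))
  Then ln(L) = lim(x→0) [exponent × ln(base)]
  Evaluate using L'Hôpital or standard limits, then exponentiate.
  L = 1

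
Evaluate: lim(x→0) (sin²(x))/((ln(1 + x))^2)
This is a 0/0 indeterminate form.

Apply L'Hôpital's rule: differentiate numerator and denominator separately.
  f(x) = sin(x)^2   ⇒   f'(x) = 2·sin(x)·cos(x)
  g(x) = ln(x + 1)^2   ⇒   g'(x) = 2·ln(x + 1)/(x + 1)
  lim(x→0) f'(x)/g'(x) = lim(x→0) (2·sin(x)·cos(x))/(2·ln(x + 1)/(x + 1))
  = 1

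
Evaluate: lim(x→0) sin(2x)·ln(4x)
This is a 0·∞ indeterminate form.

Rewrite 0·∞ as a quotient (0/0 or ∞/∞ form), then apply L'Hôpital's rule:
  lim(x→0) sin(2x)·ln(4x) = 0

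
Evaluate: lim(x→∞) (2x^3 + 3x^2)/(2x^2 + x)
This is an ∞/∞ indeterminate form.

Apply L'Hôpital's rule: differentiate numerator and denominator separately.
  f(x) = 2·x^3 + 3·x^2   ⇒   f'(x) = 6·x^2 + 6·x
  g(x) = 2·x^2 + x   ⇒   g'(x) = 4·x + 1
  lim(x→∞) f'(x)/g'(x) = lim(x→∞) (6·x^2 + 6·x)/(4·x + 1)
  = ∞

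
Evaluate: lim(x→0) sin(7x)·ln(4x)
This is a 0·∞ indeterminate form.

Rewrite 0·∞ as a quotient (0/0 or ∞/∞ form), then apply L'Hôpital's rule:
  lim(x→0) sin(7x)·ln(4x) = 0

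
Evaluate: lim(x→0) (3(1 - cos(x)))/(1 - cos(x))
This is a 0/0 indeterminate form.

Apply L'Hôpital's rule: differentiate numerator and denominator separately.
  f(x) = 3 - 3·cos(x)   ⇒   f'(x) = 3·sin(x)
  g(x) = 1 - cos(x)   ⇒   g'(x) = sin(x)
  lim(x→0) f'(x)/g'(x) = lim(x→0) (3·sin(x))/(sin(x))
  = 3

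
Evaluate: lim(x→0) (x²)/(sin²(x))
This is a 0/0 indeterminate form.

Apply L'Hôpital's rule: differentiate numerator and denominator separately.
  f(x) = x^2   ⇒   f'(x) = 2·x
  g(x) = sin(x)^2   ⇒   g'(x) = 2·sin(x)·cos(x)
  lim(x→0) f'(x)/g'(x) = lim(x→0) (2·x)/(2·sin(x)·cos(x))
  = 1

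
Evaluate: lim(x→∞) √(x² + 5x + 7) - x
This is an ∞-∞ indeterminate form.

Combine fractions or rationalize to convert ∞-∞ to 0/0 form:
  lim(x→∞) √(x² + 5x + 7) - x = 5/2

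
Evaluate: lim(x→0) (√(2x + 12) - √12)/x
This is a standard limit.

Factor or rationalize the expression:
  lim(x→0) (√(2x + 12) - √12)/x = sqrt(3)/6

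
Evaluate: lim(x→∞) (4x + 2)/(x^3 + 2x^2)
This is an ∞/∞ indeterminate form.

Apply L'Hôpital's rule: differentiate numerator and denominator separately.
  f(x) = 4·x + 2   ⇒   f'(x) = 4
  g(x) = x^3 + 2·x^2   ⇒   g'(x) = 3·x^2 + 4·x
  lim(x→∞) f'(x)/g'(x) = lim(x→∞) (4)/(3·x^2 + 4·x)
  = 0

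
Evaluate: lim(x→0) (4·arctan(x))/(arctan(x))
This is a 0/0 indeterminate form.

Apply L'Hôpital's rule: differentiate numerator and denominator separately.
  f(x) = 4·atan(x)   ⇒   f'(x) = 4/(x^2 + 1)
  g(x) = atan(x)   ⇒   g'(x) = 1/(x^2 + 1)
  lim(x→0) f'(x)/g'(x) = lim(x→0) (4/(x^2 + 1))/(1/(x^2 + 1))
  = 4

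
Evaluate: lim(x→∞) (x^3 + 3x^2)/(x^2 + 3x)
This is an ∞/∞ indeterminate form.

Apply L'Hôpital's rule: differentiate numerator and denominator separately.
  f(x) = x^3 + 3·x^2   ⇒   f'(x) = 3·x^2 + 6·x
  g(x) = x^2 + 3·x   ⇒   g'(x) = 2·x + 3
  lim(x→∞) f'(x)/g'(x) = lim(x→∞) (3·x^2 + 6·x)/(2·x + 3)
  = ∞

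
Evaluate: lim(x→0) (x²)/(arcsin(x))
This is a 0/0 indeterminate form.

Apply L'Hôpital's rule: differentiate numerator and denominator separately.
  f(x) = x^2   ⇒   f'(x) = 2·x
  g(x) = asin(x)   ⇒   g'(x) = 1/sqrt(1 - x^2)
  lim(x→0) f'(x)/g'(x) = lim(x→0) (2·x)/(1/sqrt(1 - x^2))
  = 0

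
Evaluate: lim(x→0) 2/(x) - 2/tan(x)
This is an ∞-∞ indeterminate form.

Combine fractions or rationalize to convert ∞-∞ to 0/0 form:
  lim(x→0) 2/(x) - 2/tan(x) = 0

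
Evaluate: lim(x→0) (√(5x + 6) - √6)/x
This is a standard limit.

Factor or rationalize the expression:
  lim(x→0) (√(5x + 6) - √6)/x = 5·sqrt(6)/12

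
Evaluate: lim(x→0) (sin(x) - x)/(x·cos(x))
This is a 0/0 indeterminate form.

Apply L'Hôpital's rule: differentiate numerator and denominator separately.
  f(x) = -x + sin(x)   ⇒   f'(x) = cos(x) - 1
  g(x) = x·cos(x)   ⇒   g'(x) = -x·sin(x) + cos(x)
  lim(x→0) f'(x)/g'(x) = lim(x→0) (cos(x) - 1)/(-x·sin(x) + cos(x))
  = 0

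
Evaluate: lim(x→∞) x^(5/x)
This is an exponential indeterminate form.

For exponential indeterminate forms, take the natural log:
  Let L = lim(x→∞) x^(5/x)
  Then ln(L) = lim(x→∞) [exponent × ln(base)]
  Evaluate using L'Hôpital or standard limits, then exponentiate.
  L = 1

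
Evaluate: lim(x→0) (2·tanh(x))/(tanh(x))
This is a 0/0 indeterminate form.

Apply L'Hôpital's rule: differentiate numerator and denominator separately.
  f(x) = 2·tanh(x)   ⇒   f'(x) = 2 - 2·tanh(x)^2
  g(x) = tanh(x)   ⇒   g'(x) = 1 - tanh(x)^2
  lim(x→0) f'(x)/g'(x) = lim(x→0) (2 - 2·tanh(x)^2)/(1 - tanh(x)^2)
  = 2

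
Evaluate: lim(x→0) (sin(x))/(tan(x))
This is a 0/0 indeterminate form.

Apply L'Hôpital's rule: differentiate numerator and denominator separately.
  f(x) = sin(x)   ⇒   f'(x) = cos(x)
  g(x) = tan(x)   ⇒   g'(x) = tan(x)^2 + 1
  lim(x→0) f'(x)/g'(x) = lim(x→0) (cos(x))/(tan(x)^2 + 1)
  = 1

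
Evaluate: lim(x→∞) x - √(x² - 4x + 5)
This is an ∞-∞ indeterminate form.

Combine fractions or rationalize to convert ∞-∞ to 0/0 form:
  lim(x→∞) x - √(x² - 4x + 5) = 2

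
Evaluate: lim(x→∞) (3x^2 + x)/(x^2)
This is an ∞/∞ indeterminate form.

Apply L'Hôpital's rule: differentiate numerator and denominator separately.
  f(x) = 3·x^2 + x   ⇒   f'(x) = 6·x + 1
  g(x) = x^2   ⇒   g'(x) = 2·x
  lim(x→∞) f'(x)/g'(x) = lim(x→∞) (6·x + 1)/(2·x)
  = 3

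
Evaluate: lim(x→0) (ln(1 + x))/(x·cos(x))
This is a 0/0 indeterminate form.

Apply L'Hôpital's rule: differentiate numerator and denominator separately.
  f(x) = ln(x + 1)   ⇒   f'(x) = 1/(x + 1)
  g(x) = x·cos(x)   ⇒   g'(x) = -x·sin(x) + cos(x)
  lim(x→0) f'(x)/g'(x) = lim(x→0) (1/(x + 1))/(-x·sin(x) + cos(x))
  = 1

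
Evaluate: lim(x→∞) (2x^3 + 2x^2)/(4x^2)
This is an ∞/∞ indeterminate form.

Apply L'Hôpital's rule: differentiate numerator and denominator separately.
  f(x) = 2·x^3 + 2·x^2   ⇒   f'(x) = 6·x^2 + 4·x
  g(x) = 4·x^2   ⇒   g'(x) = 8·x
  lim(x→∞) f'(x)/g'(x) = lim(x→∞) (6·x^2 + 4·x)/(8·x)
  = ∞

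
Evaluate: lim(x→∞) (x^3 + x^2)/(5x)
This is an ∞/∞ indeterminate form.

Apply L'Hôpital's rule: differentiate numerator and denominator separately.
  f(x) = x^3 + x^2   ⇒   f'(x) = 3·x^2 + 2·x
  g(x) = 5·x   ⇒   g'(x) = 5
  lim(x→∞) f'(x)/g'(x) = lim(x→∞) (3·x^2 + 2·x)/(5)
  = ∞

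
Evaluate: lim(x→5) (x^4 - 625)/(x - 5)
This is a standard limit.

Factor or rationalize the expression:
  lim(x→5) (x^4 - 625)/(x - 5) = 500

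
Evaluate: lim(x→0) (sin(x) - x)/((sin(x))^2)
This is a 0/0 indeterminate form.

Apply L'Hôpital's rule: differentiate numerator and denominator separately.
  f(x) = -x + sin(x)   ⇒   f'(x) = cos(x) - 1
  g(x) = sin(x)^2   ⇒   g'(x) = 2·sin(x)·cos(x)
  lim(x→0) f'(x)/g'(x) = lim(x→0) (cos(x) - 1)/(2·sin(x)·cos(x))
  = 0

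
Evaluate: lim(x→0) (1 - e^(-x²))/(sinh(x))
This is a 0/0 indeterminate form.

Apply L'Hôpital's rule: differentiate numerator and denominator separately.
  f(x) = 1 - e^(-x^2)   ⇒   f'(x) = 2·x·e^(-x^2)
  g(x) = sinh(x)   ⇒   g'(x) = cosh(x)
  lim(x→0) f'(x)/g'(x) = lim(x→0) (2·x·e^(-x^2))/(cosh(x))
  = 0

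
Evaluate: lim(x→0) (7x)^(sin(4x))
This is an exponential indeterminate form.

For exponential indeterminate forms, take the natural log:
  Let L = lim(x→0) (7x)^(sin(4x))
  Then ln(L) = lim(x→0) [exponent × ln(base)]
  Evaluate using L'Hôpital or standard limits, then exponentiate.
  L = 1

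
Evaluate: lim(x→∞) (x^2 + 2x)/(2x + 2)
This is an ∞/∞ indeterminate form.

Apply L'Hôpital's rule: differentiate numerator and denominator separately.
  f(x) = x^2 + 2·x   ⇒   f'(x) = 2·x + 2
  g(x) = 2·x + 2   ⇒   g'(x) = 2
  lim(x→∞) f'(x)/g'(x) = lim(x→∞) (2·x + 2)/(2)
  = ∞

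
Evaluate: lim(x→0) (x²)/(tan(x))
This is a 0/0 indeterminate form.

Apply L'Hôpital's rule: differentiate numerator and denominator separately.
  f(x) = x^2   ⇒   f'(x) = 2·x
  g(x) = tan(x)   ⇒   g'(x) = tan(x)^2 + 1
  lim(x→0) f'(x)/g'(x) = lim(x→0) (2·x)/(tan(x)^2 + 1)
  = 0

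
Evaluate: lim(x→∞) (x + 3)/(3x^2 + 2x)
This is an ∞/∞ indeterminate form.

Apply L'Hôpital's rule: differentiate numerator and denominator separately.
  f(x) = x + 3   ⇒   f'(x) = 1
  g(x) = 3·x^2 + 2·x   ⇒   g'(x) = 6·x + 2
  lim(x→∞) f'(x)/g'(x) = lim(x→∞) (1)/(6·x + 2)
  = 0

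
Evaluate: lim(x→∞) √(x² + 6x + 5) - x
This is an ∞-∞ indeterminate form.

Combine fractions or rationalize to convert ∞-∞ to 0/0 form:
  lim(x→∞) √(x² + 6x + 5) - x = 3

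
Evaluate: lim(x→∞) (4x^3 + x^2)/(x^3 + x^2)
This is an ∞/∞ indeterminate form.

Apply L'Hôpital's rule: differentiate numerator and denominator separately.
  f(x) = 4·x^3 + x^2   ⇒   f'(x) = 12·x^2 + 2·x
  g(x) = x^3 + x^2   ⇒   g'(x) = 3·x^2 + 2·x
  lim(x→∞) f'(x)/g'(x) = lim(x→∞) (12·x^2 + 2·x)/(3·x^2 + 2·x)
  = 4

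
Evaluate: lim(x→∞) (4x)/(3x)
This is an ∞/∞ indeterminate form.

Apply L'Hôpital's rule: differentiate numerator and denominator separately.
  f(x) = 4·x   ⇒   f'(x) = 4
  g(x) = 3·x   ⇒   g'(x) = 3
  lim(x→∞) f'(x)/g'(x) = lim(x→∞) (4)/(3)
  = 4/3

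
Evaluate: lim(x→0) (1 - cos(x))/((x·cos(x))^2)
This is a 0/0 indeterminate form.

Apply L'Hôpital's rule: differentiate numerator and denominator separately.
  f(x) = 1 - cos(x)   ⇒   f'(x) = sin(x)
  g(x) = x^2·cos(x)^2   ⇒   g'(x) = -2·x^2·sin(x)·cos(x) + 2·x·cos(x)^2
  lim(x→0) f'(x)/g'(x) = lim(x→0) (sin(x))/(-2·x^2·sin(x)·cos(x) + 2·x·cos(x)^2)
  = 1/2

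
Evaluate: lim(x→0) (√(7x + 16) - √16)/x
This is a standard limit.

Factor or rationalize the expression:
  lim(x→0) (√(7x + 16) - √16)/x = 7/8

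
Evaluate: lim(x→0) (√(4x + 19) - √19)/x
This is a standard limit.

Factor or rationalize the expression:
  lim(x→0) (√(4x + 19) - √19)/x = 2·sqrt(19)/19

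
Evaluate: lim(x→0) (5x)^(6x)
This is an exponential indeterminate form.

For exponential indeterminate forms, take the natural log:
  Let L = lim(x→0) (5x)^(6x)
  Then ln(L) = lim(x→0) [exponent × ln(base)]
  Evaluate using L'Hôpital or standard limits, then exponentiate.
  L = 1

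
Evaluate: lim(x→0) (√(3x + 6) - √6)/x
This is a standard limit.

Factor or rationalize the expression:
  lim(x→0) (√(3x + 6) - √6)/x = sqrt(6)/4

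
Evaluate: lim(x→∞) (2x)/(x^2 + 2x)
This is an ∞/∞ indeterminate form.

Apply L'Hôpital's rule: differentiate numerator and denominator separately.
  f(x) = 2·x   ⇒   f'(x) = 2
  g(x) = x^2 + 2·x   ⇒   g'(x) = 2·x + 2
  lim(x→∞) f'(x)/g'(x) = lim(x→∞) (2)/(2·x + 2)
  = 0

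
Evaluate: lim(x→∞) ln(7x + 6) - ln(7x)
This is an ∞-∞ indeterminate form.

Combine fractions or rationalize to convert ∞-∞ to 0/0 form:
  lim(x→∞) ln(7x + 6) - ln(7x) = 0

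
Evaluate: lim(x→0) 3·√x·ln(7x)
This is a 0·∞ indeterminate form.

Rewrite 0·∞ as a quotient (0/0 or ∞/∞ form), then apply L'Hôpital's rule:
  lim(x→0) 3·√x·ln(7x) = 0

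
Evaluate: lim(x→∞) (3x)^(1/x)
This is an exponential indeterminate form.

For exponential indeterminate forms, take the natural log:
  Let L = lim(x→∞) (3x)^(1/x)
  Then ln(L) = lim(x→∞) [exponent × ln(base)]
  Evaluate using L'Hôpital or standard limits, then exponentiate.
  L = 1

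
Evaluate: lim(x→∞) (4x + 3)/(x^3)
This is an ∞/∞ indeterminate form.

Apply L'Hôpital's rule: differentiate numerator and denominator separately.
  f(x) = 4·x + 3   ⇒   f'(x) = 4
  g(x) = x^3   ⇒   g'(x) = 3·x^2
  lim(x→∞) f'(x)/g'(x) = lim(x→∞) (4)/(3·x^2)
  = 0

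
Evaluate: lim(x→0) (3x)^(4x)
This is an exponential indeterminate form.

For exponential indeterminate forms, take the natural log:
  Let L = lim(x→0) (3x)^(4x)
  Then ln(L) = lim(x→0) [exponent × ln(base)]
  Evaluate using L'Hôpital or standard limits, then exponentiate.
  L = 1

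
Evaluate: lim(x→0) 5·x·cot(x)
This is a 0·∞ indeterminate form.

Rewrite 0·∞ as a quotient (0/0 or ∞/∞ form), then apply L'Hôpital's rule:
  lim(x→0) 5·x·cot(x) = 5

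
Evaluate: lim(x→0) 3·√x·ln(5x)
This is a 0·∞ indeterminate form.

Rewrite 0·∞ as a quotient (0/0 or ∞/∞ form), then apply L'Hôpital's rule:
  lim(x→0) 3·√x·ln(5x) = 0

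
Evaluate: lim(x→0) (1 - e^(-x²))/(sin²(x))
This is a 0/0 indeterminate form.

Apply L'Hôpital's rule: differentiate numerator and denominator separately.
  f(x) = 1 - e^(-x^2)   ⇒   f'(x) = 2·x·e^(-x^2)
  g(x) = sin(x)^2   ⇒   g'(x) = 2·sin(x)·cos(x)
  lim(x→0) f'(x)/g'(x) = lim(x→0) (2·x·e^(-x^2))/(2·sin(x)·cos(x))
  = 1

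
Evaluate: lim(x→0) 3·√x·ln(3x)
This is a 0·∞ indeterminate form.

Rewrite 0·∞ as a quotient (0/0 or ∞/∞ form), then apply L'Hôpital's rule:
  lim(x→0) 3·√x·ln(3x) = 0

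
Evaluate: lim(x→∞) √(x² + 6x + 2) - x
This is an ∞-∞ indeterminate form.

Combine fractions or rationalize to convert ∞-∞ to 0/0 form:
  lim(x→∞) √(x² + 6x + 2) - x = 3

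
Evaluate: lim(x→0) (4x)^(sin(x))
This is an exponential indeterminate form.

For exponential indeterminate forms, take the natural log:
  Let L = lim(x→0) (4x)^(sin(x))
  Then ln(L) = lim(x→0) [exponent × ln(base)]
  Evaluate using L'Hôpital or standard limits, then exponentiate.
  L = 1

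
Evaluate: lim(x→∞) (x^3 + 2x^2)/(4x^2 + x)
This is an ∞/∞ indeterminate form.

Apply L'Hôpital's rule: differentiate numerator and denominator separately.
  f(x) = x^3 + 2·x^2   ⇒   f'(x) = 3·x^2 + 4·x
  g(x) = 4·x^2 + x   ⇒   g'(x) = 8·x + 1
  lim(x→∞) f'(x)/g'(x) = lim(x→∞) (3·x^2 + 4·x)/(8·x + 1)
  = ∞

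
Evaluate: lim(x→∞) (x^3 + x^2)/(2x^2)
This is an ∞/∞ indeterminate form.

Apply L'Hôpital's rule: differentiate numerator and denominator separately.
  f(x) = x^3 + x^2   ⇒   f'(x) = 3·x^2 + 2·x
  g(x) = 2·x^2   ⇒   g'(x) = 4·x
  lim(x→∞) f'(x)/g'(x) = lim(x→∞) (3·x^2 + 2·x)/(4·x)
  = ∞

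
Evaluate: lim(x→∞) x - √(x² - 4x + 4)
This is an ∞-∞ indeterminate form.

Combine fractions or rationalize to convert ∞-∞ to 0/0 form:
  lim(x→∞) x - √(x² - 4x + 4) = 2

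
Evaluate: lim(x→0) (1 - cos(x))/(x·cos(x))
This is a 0/0 indeterminate form.

Apply L'Hôpital's rule: differentiate numerator and denominator separately.
  f(x) = 1 - cos(x)   ⇒   f'(x) = sin(x)
  g(x) = x·cos(x)   ⇒   g'(x) = -x·sin(x) + cos(x)
  lim(x→0) f'(x)/g'(x) = lim(x→0) (sin(x))/(-x·sin(x) + cos(x))
  = 0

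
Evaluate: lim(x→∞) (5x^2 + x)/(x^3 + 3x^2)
This is an ∞/∞ indeterminate form.

Apply L'Hôpital's rule: differentiate numerator and denominator separately.
  f(x) = 5·x^2 + x   ⇒   f'(x) = 10·x + 1
  g(x) = x^3 + 3·x^2   ⇒   g'(x) = 3·x^2 + 6·x
  lim(x→∞) f'(x)/g'(x) = lim(x→∞) (10·x + 1)/(3·x^2 + 6·x)
  = 0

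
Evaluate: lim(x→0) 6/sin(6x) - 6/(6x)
This is an ∞-∞ indeterminate form.

Combine fractions or rationalize to convert ∞-∞ to 0/0 form:
  lim(x→0) 6/sin(6x) - 6/(6x) = 0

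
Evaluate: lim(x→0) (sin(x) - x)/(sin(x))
This is a 0/0 indeterminate form.

Apply L'Hôpital's rule: differentiate numerator and denominator separately.
  f(x) = -x + sin(x)   ⇒   f'(x) = cos(x) - 1
  g(x) = sin(x)   ⇒   g'(x) = cos(x)
  lim(x→0) f'(x)/g'(x) = lim(x→0) (cos(x) - 1)/(cos(x))
  = 0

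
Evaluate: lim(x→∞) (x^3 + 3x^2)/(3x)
This is an ∞/∞ indeterminate form.

Apply L'Hôpital's rule: differentiate numerator and denominator separately.
  f(x) = x^3 + 3·x^2   ⇒   f'(x) = 3·x^2 + 6·x
  g(x) = 3·x   ⇒   g'(x) = 3
  lim(x→∞) f'(x)/g'(x) = lim(x→∞) (3·x^2 + 6·x)/(3)
  = ∞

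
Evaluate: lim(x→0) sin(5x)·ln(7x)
This is a 0·∞ indeterminate form.

Rewrite 0·∞ as a quotient (0/0 or ∞/∞ form), then apply L'Hôpital's rule:
  lim(x→0) sin(5x)·ln(7x) = 0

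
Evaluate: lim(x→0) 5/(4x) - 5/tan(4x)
This is an ∞-∞ indeterminate form.

Combine fractions or rationalize to convert ∞-∞ to 0/0 form:
  lim(x→0) 5/(4x) - 5/tan(4x) = 0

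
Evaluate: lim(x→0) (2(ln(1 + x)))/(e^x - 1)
This is a 0/0 indeterminate form.

Apply L'Hôpital's rule: differentiate numerator and denominator separately.
  f(x) = 2·ln(x + 1)   ⇒   f'(x) = 2/(x + 1)
  g(x) = e^(x) - 1   ⇒   g'(x) = e^(x)
  lim(x→0) f'(x)/g'(x) = lim(x→0) (2/(x + 1))/(e^(x))
  = 2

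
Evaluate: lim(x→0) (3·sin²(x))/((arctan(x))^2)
This is a 0/0 indeterminate form.

Apply L'Hôpital's rule: differentiate numerator and denominator separately.
  f(x) = 3·sin(x)^2   ⇒   f'(x) = 6·sin(x)·cos(x)
  g(x) = atan(x)^2   ⇒   g'(x) = 2·atan(x)/(x^2 + 1)
  lim(x→0) f'(x)/g'(x) = lim(x→0) (6·sin(x)·cos(x))/(2·atan(x)/(x^2 + 1))
  = 3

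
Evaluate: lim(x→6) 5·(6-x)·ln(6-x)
This is a 0·∞ indeterminate form.

Rewrite 0·∞ as a quotient (0/0 or ∞/∞ form), then apply L'Hôpital's rule:
  lim(x→6) 5·(6-x)·ln(6-x) = 0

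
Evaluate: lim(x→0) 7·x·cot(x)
This is a 0·∞ indeterminate form.

Rewrite 0·∞ as a quotient (0/0 or ∞/∞ form), then apply L'Hôpital's rule:
  lim(x→0) 7·x·cot(x) = 7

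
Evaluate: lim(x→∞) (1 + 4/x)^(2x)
This is an exponential indeterminate form.

For exponential indeterminate forms, take the natural log:
  Let L = lim(x→∞) (1 + 4/x)^(2x)
  Then ln(L) = lim(x→∞) [exponent × ln(base)]
  Evaluate using L'Hôpital or standard limits, then exponentiate.
  L = e^(8)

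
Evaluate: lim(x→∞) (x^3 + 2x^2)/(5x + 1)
This is an ∞/∞ indeterminate form.

Apply L'Hôpital's rule: differentiate numerator and denominator separately.
  f(x) = x^3 + 2·x^2   ⇒   f'(x) = 3·x^2 + 4·x
  g(x) = 5·x + 1   ⇒   g'(x) = 5
  lim(x→∞) f'(x)/g'(x) = lim(x→∞) (3·x^2 + 4·x)/(5)
  = ∞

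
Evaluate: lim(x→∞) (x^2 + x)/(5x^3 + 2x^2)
This is an ∞/∞ indeterminate form.

Apply L'Hôpital's rule: differentiate numerator and denominator separately.
  f(x) = x^2 + x   ⇒   f'(x) = 2·x + 1
  g(x) = 5·x^3 + 2·x^2   ⇒   g'(x) = 15·x^2 + 4·x
  lim(x→∞) f'(x)/g'(x) = lim(x→∞) (2·x + 1)/(15·x^2 + 4·x)
  = 0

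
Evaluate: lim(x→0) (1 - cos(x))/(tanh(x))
This is a 0/0 indeterminate form.

Apply L'Hôpital's rule: differentiate numerator and denominator separately.
  f(x) = 1 - cos(x)   ⇒   f'(x) = sin(x)
  g(x) = tanh(x)   ⇒   g'(x) = 1 - tanh(x)^2
  lim(x→0) f'(x)/g'(x) = lim(x→0) (sin(x))/(1 - tanh(x)^2)
  = 0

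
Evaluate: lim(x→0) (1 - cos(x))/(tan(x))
This is a 0/0 indeterminate form.

Apply L'Hôpital's rule: differentiate numerator and denominator separately.
  f(x) = 1 - cos(x)   ⇒   f'(x) = sin(x)
  g(x) = tan(x)   ⇒   g'(x) = tan(x)^2 + 1
  lim(x→0) f'(x)/g'(x) = lim(x→0) (sin(x))/(tan(x)^2 + 1)
  = 0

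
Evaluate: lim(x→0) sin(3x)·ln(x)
This is a 0·∞ indeterminate form.

Rewrite 0·∞ as a quotient (0/0 or ∞/∞ form), then apply L'Hôpital's rule:
  lim(x→0) sin(3x)·ln(x) = 0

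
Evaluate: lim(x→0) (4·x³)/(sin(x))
This is a 0/0 indeterminate form.

Apply L'Hôpital's rule: differentiate numerator and denominator separately.
  f(x) = 4·x^3   ⇒   f'(x) = 12·x^2
  g(x) = sin(x)   ⇒   g'(x) = cos(x)
  lim(x→0) f'(x)/g'(x) = lim(x→0) (12·x^2)/(cos(x))
  = 0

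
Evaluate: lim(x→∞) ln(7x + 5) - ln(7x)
This is an ∞-∞ indeterminate form.

Combine fractions or rationalize to convert ∞-∞ to 0/0 form:
  lim(x→∞) ln(7x + 5) - ln(7x) = 0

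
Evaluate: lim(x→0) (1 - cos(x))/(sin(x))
This is a 0/0 indeterminate form.

Apply L'Hôpital's rule: differentiate numerator and denominator separately.
  f(x) = 1 - cos(x)   ⇒   f'(x) = sin(x)
  g(x) = sin(x)   ⇒   g'(x) = cos(x)
  lim(x→0) f'(x)/g'(x) = lim(x→0) (sin(x))/(cos(x))
  = 0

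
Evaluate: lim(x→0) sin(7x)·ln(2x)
This is a 0·∞ indeterminate form.

Rewrite 0·∞ as a quotient (0/0 or ∞/∞ form), then apply L'Hôpital's rule:
  lim(x→0) sin(7x)·ln(2x) = 0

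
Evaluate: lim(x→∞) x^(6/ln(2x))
This is an exponential indeterminate form.

For exponential indeterminate forms, take the natural log:
  Let L = lim(x→∞) x^(6/ln(2x))
  Then ln(L) = lim(x→∞) [exponent × ln(base)]
  Evaluate using L'Hôpital or standard limits, then exponentiate.
  L = e^(6)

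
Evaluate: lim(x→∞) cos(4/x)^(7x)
This is an exponential indeterminate form.

For exponential indeterminate forms, take the natural log:
  Let L = lim(x→∞) cos(4/x)^(7x)
  Then ln(L) = lim(x→∞) [exponent × ln(base)]
  Evaluate using L'Hôpital or standard limits, then exponentiate.
  L = 1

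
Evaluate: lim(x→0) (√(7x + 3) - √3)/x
This is a standard limit.

Factor or rationalize the expression:
  lim(x→0) (√(7x + 3) - √3)/x = 7·sqrt(3)/6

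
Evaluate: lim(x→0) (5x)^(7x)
This is an exponential indeterminate form.

For exponential indeterminate forms, take the natural log:
  Let L = lim(x→0) (5x)^(7x)
  Then ln(L) = lim(x→0) [exponent × ln(base)]
  Evaluate using L'Hôpital or standard limits, then exponentiate.
  L = 1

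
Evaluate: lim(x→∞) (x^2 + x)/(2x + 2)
This is an ∞/∞ indeterminate form.

Apply L'Hôpital's rule: differentiate numerator and denominator separately.
  f(x) = x^2 + x   ⇒   f'(x) = 2·x + 1
  g(x) = 2·x + 2   ⇒   g'(x) = 2
  lim(x→∞) f'(x)/g'(x) = lim(x→∞) (2·x + 1)/(2)
  = ∞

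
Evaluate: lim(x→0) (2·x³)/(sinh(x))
This is a 0/0 indeterminate form.

Apply L'Hôpital's rule: differentiate numerator and denominator separately.
  f(x) = 2·x^3   ⇒   f'(x) = 6·x^2
  g(x) = sinh(x)   ⇒   g'(x) = cosh(x)
  lim(x→0) f'(x)/g'(x) = lim(x→0) (6·x^2)/(cosh(x))
  = 0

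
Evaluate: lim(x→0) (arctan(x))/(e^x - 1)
This is a 0/0 indeterminate form.

Apply L'Hôpital's rule: differentiate numerator and denominator separately.
  f(x) = atan(x)   ⇒   f'(x) = 1/(x^2 + 1)
  g(x) = e^(x) - 1   ⇒   g'(x) = e^(x)
  lim(x→0) f'(x)/g'(x) = lim(x→0) (1/(x^2 + 1))/(e^(x))
  = 1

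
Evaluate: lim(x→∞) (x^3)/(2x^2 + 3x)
This is an ∞/∞ indeterminate form.

Apply L'Hôpital's rule: differentiate numerator and denominator separately.
  f(x) = x^3   ⇒   f'(x) = 3·x^2
  g(x) = 2·x^2 + 3·x   ⇒   g'(x) = 4·x + 3
  lim(x→∞) f'(x)/g'(x) = lim(x→∞) (3·x^2)/(4·x + 3)
  = ∞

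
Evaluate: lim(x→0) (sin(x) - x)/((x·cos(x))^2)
This is a 0/0 indeterminate form.

Apply L'Hôpital's rule: differentiate numerator and denominator separately.
  f(x) = -x + sin(x)   ⇒   f'(x) = cos(x) - 1
  g(x) = x^2·cos(x)^2   ⇒   g'(x) = -2·x^2·sin(x)·cos(x) + 2·x·cos(x)^2
  lim(x→0) f'(x)/g'(x) = lim(x→0) (cos(x) - 1)/(-2·x^2·sin(x)·cos(x) + 2·x·cos(x)^2)
  = 0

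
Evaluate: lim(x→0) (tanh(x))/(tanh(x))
This is a 0/0 indeterminate form.

Apply L'Hôpital's rule: differentiate numerator and denominator separately.
  f(x) = tanh(x)   ⇒   f'(x) = 1 - tanh(x)^2
  g(x) = tanh(x)   ⇒   g'(x) = 1 - tanh(x)^2
  lim(x→0) f'(x)/g'(x) = lim(x→0) (1 - tanh(x)^2)/(1 - tanh(x)^2)
  = 1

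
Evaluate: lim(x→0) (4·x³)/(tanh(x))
This is a 0/0 indeterminate form.

Apply L'Hôpital's rule: differentiate numerator and denominator separately.
  f(x) = 4·x^3   ⇒   f'(x) = 12·x^2
  g(x) = tanh(x)   ⇒   g'(x) = 1 - tanh(x)^2
  lim(x→0) f'(x)/g'(x) = lim(x→0) (12·x^2)/(1 - tanh(x)^2)
  = 0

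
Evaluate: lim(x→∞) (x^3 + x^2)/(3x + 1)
This is an ∞/∞ indeterminate form.

Apply L'Hôpital's rule: differentiate numerator and denominator separately.
  f(x) = x^3 + x^2   ⇒   f'(x) = 3·x^2 + 2·x
  g(x) = 3·x + 1   ⇒   g'(x) = 3
  lim(x→∞) f'(x)/g'(x) = lim(x→∞) (3·x^2 + 2·x)/(3)
  = ∞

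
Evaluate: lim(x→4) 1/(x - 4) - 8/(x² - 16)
This is an ∞-∞ indeterminate form.

Combine fractions or rationalize to convert ∞-∞ to 0/0 form:
  lim(x→4) 1/(x - 4) - 8/(x² - 16) = 1/8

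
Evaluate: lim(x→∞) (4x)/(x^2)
This is an ∞/∞ indeterminate form.

Apply L'Hôpital's rule: differentiate numerator and denominator separately.
  f(x) = 4·x   ⇒   f'(x) = 4
  g(x) = x^2   ⇒   g'(x) = 2·x
  lim(x→∞) f'(x)/g'(x) = lim(x→∞) (4)/(2·x)
  = 0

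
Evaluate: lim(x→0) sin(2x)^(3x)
This is an exponential indeterminate form.

For exponential indeterminate forms, take the natural log:
  Let L = lim(x→0) sin(2x)^(3x)
  Then ln(L) = lim(x→0) [exponent × ln(base)]
  Evaluate using L'Hôpital or standard limits, then exponentiate.
  L = 1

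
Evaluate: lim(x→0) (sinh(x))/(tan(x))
This is a 0/0 indeterminate form.

Apply L'Hôpital's rule: differentiate numerator and denominator separately.
  f(x) = sinh(x)   ⇒   f'(x) = cosh(x)
  g(x) = tan(x)   ⇒   g'(x) = tan(x)^2 + 1
  lim(x→0) f'(x)/g'(x) = lim(x→0) (cosh(x))/(tan(x)^2 + 1)
  = 1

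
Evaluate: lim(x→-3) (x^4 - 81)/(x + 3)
This is a standard limit.

Factor or rationalize the expression:
  lim(x→-3) (x^4 - 81)/(x + 3) = -108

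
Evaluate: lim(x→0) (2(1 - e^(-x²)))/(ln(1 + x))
This is a 0/0 indeterminate form.

Apply L'Hôpital's rule: differentiate numerator and denominator separately.
  f(x) = 2 - 2·e^(-x^2)   ⇒   f'(x) = 4·x·e^(-x^2)
  g(x) = ln(x + 1)   ⇒   g'(x) = 1/(x + 1)
  lim(x→0) f'(x)/g'(x) = lim(x→0) (4·x·e^(-x^2))/(1/(x + 1))
  = 0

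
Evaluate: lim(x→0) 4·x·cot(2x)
This is a 0·∞ indeterminate form.

Rewrite 0·∞ as a quotient (0/0 or ∞/∞ form), then apply L'Hôpital's rule:
  lim(x→0) 4·x·cot(2x) = 2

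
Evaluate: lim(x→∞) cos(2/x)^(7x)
This is an exponential indeterminate form.

For exponential indeterminate forms, take the natural log:
  Let L = lim(x→∞) cos(2/x)^(7x)
  Then ln(L) = lim(x→∞) [exponent × ln(base)]
  Evaluate using L'Hôpital or standard limits, then exponentiate.
  L = 1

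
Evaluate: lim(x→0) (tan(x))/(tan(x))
This is a 0/0 indeterminate form.

Apply L'Hôpital's rule: differentiate numerator and denominator separately.
  f(x) = tan(x)   ⇒   f'(x) = tan(x)^2 + 1
  g(x) = tan(x)   ⇒   g'(x) = tan(x)^2 + 1
  lim(x→0) f'(x)/g'(x) = lim(x→0) (tan(x)^2 + 1)/(tan(x)^2 + 1)
  = 1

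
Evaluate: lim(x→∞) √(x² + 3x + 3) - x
This is an ∞-∞ indeterminate form.

Combine fractions or rationalize to convert ∞-∞ to 0/0 form:
  lim(x→∞) √(x² + 3x + 3) - x = 3/2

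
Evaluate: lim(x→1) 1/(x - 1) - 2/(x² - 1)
This is an ∞-∞ indeterminate form.

Combine fractions or rationalize to convert ∞-∞ to 0/0 form:
  lim(x→1) 1/(x - 1) - 2/(x² - 1) = 1/2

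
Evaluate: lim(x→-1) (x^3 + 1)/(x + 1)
This is a standard limit.

Factor or rationalize the expression:
  lim(x→-1) (x^3 + 1)/(x + 1) = 3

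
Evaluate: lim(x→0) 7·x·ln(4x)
This is a 0·∞ indeterminate form.

Rewrite 0·∞ as a quotient (0/0 or ∞/∞ form), then apply L'Hôpital's rule:
  lim(x→0) 7·x·ln(4x) = 0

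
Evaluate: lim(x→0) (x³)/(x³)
This is a 0/0 indeterminate form.

Apply L'Hôpital's rule: differentiate numerator and denominator separately.
  f(x) = x^3   ⇒   f'(x) = 3·x^2
  g(x) = x^3   ⇒   g'(x) = 3·x^2
  lim(x→0) f'(x)/g'(x) = lim(x→0) (3·x^2)/(3·x^2)
  = 1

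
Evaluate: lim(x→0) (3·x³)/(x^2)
This is a 0/0 indeterminate form.

Apply L'Hôpital's rule: differentiate numerator and denominator separately.
  f(x) = 3·x^3   ⇒   f'(x) = 9·x^2
  g(x) = x^2   ⇒   g'(x) = 2·x
  lim(x→0) f'(x)/g'(x) = lim(x→0) (9·x^2)/(2·x)
  = 0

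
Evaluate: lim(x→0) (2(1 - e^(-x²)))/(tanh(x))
This is a 0/0 indeterminate form.

Apply L'Hôpital's rule: differentiate numerator and denominator separately.
  f(x) = 2 - 2·e^(-x^2)   ⇒   f'(x) = 4·x·e^(-x^2)
  g(x) = tanh(x)   ⇒   g'(x) = 1 - tanh(x)^2
  lim(x→0) f'(x)/g'(x) = lim(x→0) (4·x·e^(-x^2))/(1 - tanh(x)^2)
  = 0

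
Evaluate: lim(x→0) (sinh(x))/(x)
This is a 0/0 indeterminate form.

Apply L'Hôpital's rule: differentiate numerator and denominator separately.
  f(x) = sinh(x)   ⇒   f'(x) = cosh(x)
  g(x) = x   ⇒   g'(x) = 1
  lim(x→0) f'(x)/g'(x) = lim(x→0) (cosh(x))/(1)
  = 1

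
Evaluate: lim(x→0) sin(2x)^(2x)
This is an exponential indeterminate form.

For exponential indeterminate forms, take the natural log:
  Let L = lim(x→0) sin(2x)^(2x)
  Then ln(L) = lim(x→0) [exponent × ln(base)]
  Evaluate using L'Hôpital or standard limits, then exponentiate.
  L = 1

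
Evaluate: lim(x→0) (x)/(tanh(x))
This is a 0/0 indeterminate form.

Apply L'Hôpital's rule: differentiate numerator and denominator separately.
  f(x) = x   ⇒   f'(x) = 1
  g(x) = tanh(x)   ⇒   g'(x) = 1 - tanh(x)^2
  lim(x→0) f'(x)/g'(x) = lim(x→0) (1)/(1 - tanh(x)^2)
  = 1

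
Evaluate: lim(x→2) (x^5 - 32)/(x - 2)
This is a standard limit.

Factor or rationalize the expression:
  lim(x→2) (x^5 - 32)/(x - 2) = 80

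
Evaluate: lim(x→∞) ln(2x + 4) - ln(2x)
This is an ∞-∞ indeterminate form.

Combine fractions or rationalize to convert ∞-∞ to 0/0 form:
  lim(x→∞) ln(2x + 4) - ln(2x) = 0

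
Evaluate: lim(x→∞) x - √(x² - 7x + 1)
This is an ∞-∞ indeterminate form.

Combine fractions or rationalize to convert ∞-∞ to 0/0 form:
  lim(x→∞) x - √(x² - 7x + 1) = 7/2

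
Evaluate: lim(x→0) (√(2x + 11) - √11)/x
This is a standard limit.

Factor or rationalize the expression:
  lim(x→0) (√(2x + 11) - √11)/x = sqrt(11)/11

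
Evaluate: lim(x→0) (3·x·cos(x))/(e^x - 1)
This is a 0/0 indeterminate form.

Apply L'Hôpital's rule: differentiate numerator and denominator separately.
  f(x) = 3·x·cos(x)   ⇒   f'(x) = -3·x·sin(x) + 3·cos(x)
  g(x) = e^(x) - 1   ⇒   g'(x) = e^(x)
  lim(x→0) f'(x)/g'(x) = lim(x→0) (-3·x·sin(x) + 3·cos(x))/(e^(x))
  = 3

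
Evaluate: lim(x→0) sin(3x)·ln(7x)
This is a 0·∞ indeterminate form.

Rewrite 0·∞ as a quotient (0/0 or ∞/∞ form), then apply L'Hôpital's rule:
  lim(x→0) sin(3x)·ln(7x) = 0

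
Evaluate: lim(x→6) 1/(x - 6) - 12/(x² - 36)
This is an ∞-∞ indeterminate form.

Combine fractions or rationalize to convert ∞-∞ to 0/0 form:
  lim(x→6) 1/(x - 6) - 12/(x² - 36) = 1/12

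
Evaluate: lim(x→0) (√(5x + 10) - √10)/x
This is a standard limit.

Factor or rationalize the expression:
  lim(x→0) (√(5x + 10) - √10)/x = sqrt(10)/4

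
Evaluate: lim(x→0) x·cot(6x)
This is a 0·∞ indeterminate form.

Rewrite 0·∞ as a quotient (0/0 or ∞/∞ form), then apply L'Hôpital's rule:
  lim(x→0) x·cot(6x) = 1/6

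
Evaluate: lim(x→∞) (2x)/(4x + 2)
This is an ∞/∞ indeterminate form.

Apply L'Hôpital's rule: differentiate numerator and denominator separately.
  f(x) = 2·x   ⇒   f'(x) = 2
  g(x) = 4·x + 2   ⇒   g'(x) = 4
  lim(x→∞) f'(x)/g'(x) = lim(x→∞) (2)/(4)
  = 1/2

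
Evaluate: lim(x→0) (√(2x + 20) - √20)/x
This is a standard limit.

Factor or rationalize the expression:
  lim(x→0) (√(2x + 20) - √20)/x = sqrt(5)/10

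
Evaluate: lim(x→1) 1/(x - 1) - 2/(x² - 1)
This is an ∞-∞ indeterminate form.

Combine fractions or rationalize to convert ∞-∞ to 0/0 form:
  lim(x→1) 1/(x - 1) - 2/(x² - 1) = 1/2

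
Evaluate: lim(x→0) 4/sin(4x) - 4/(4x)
This is an ∞-∞ indeterminate form.

Combine fractions or rationalize to convert ∞-∞ to 0/0 form:
  lim(x→0) 4/sin(4x) - 4/(4x) = 0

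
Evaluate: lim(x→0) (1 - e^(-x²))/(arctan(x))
This is a 0/0 indeterminate form.

Apply L'Hôpital's rule: differentiate numerator and denominator separately.
  f(x) = 1 - e^(-x^2)   ⇒   f'(x) = 2·x·e^(-x^2)
  g(x) = atan(x)   ⇒   g'(x) = 1/(x^2 + 1)
  lim(x→0) f'(x)/g'(x) = lim(x→0) (2·x·e^(-x^2))/(1/(x^2 + 1))
  = 0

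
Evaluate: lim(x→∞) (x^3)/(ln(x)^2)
This is an ∞/∞ indeterminate form.

Apply L'Hôpital's rule: differentiate numerator and denominator separately.
  f(x) = x^3   ⇒   f'(x) = 3·x^2
  g(x) = ln(x)^2   ⇒   g'(x) = 2·ln(x)/x
  lim(x→∞) f'(x)/g'(x) = lim(x→∞) (3·x^2)/(2·ln(x)/x)
  = ∞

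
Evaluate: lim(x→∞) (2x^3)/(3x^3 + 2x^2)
This is an ∞/∞ indeterminate form.

Apply L'Hôpital's rule: differentiate numerator and denominator separately.
  f(x) = 2·x^3   ⇒   f'(x) = 6·x^2
  g(x) = 3·x^3 + 2·x^2   ⇒   g'(x) = 9·x^2 + 4·x
  lim(x→∞) f'(x)/g'(x) = lim(x→∞) (6·x^2)/(9·x^2 + 4·x)
  = 2/3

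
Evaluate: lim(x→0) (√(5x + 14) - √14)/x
This is a standard limit.

Factor or rationalize the expression:
  lim(x→0) (√(5x + 14) - √14)/x = 5·sqrt(14)/28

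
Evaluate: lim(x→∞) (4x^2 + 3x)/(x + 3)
This is an ∞/∞ indeterminate form.

Apply L'Hôpital's rule: differentiate numerator and denominator separately.
  f(x) = 4·x^2 + 3·x   ⇒   f'(x) = 8·x + 3
  g(x) = x + 3   ⇒   g'(x) = 1
  lim(x→∞) f'(x)/g'(x) = lim(x→∞) (8·x + 3)/(1)
  = ∞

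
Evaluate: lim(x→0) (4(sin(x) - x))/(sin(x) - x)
This is a 0/0 indeterminate form.

Apply L'Hôpital's rule: differentiate numerator and denominator separately.
  f(x) = -4·x + 4·sin(x)   ⇒   f'(x) = 4·cos(x) - 4
  g(x) = -x + sin(x)   ⇒   g'(x) = cos(x) - 1
  lim(x→0) f'(x)/g'(x) = lim(x→0) (4·cos(x) - 4)/(cos(x) - 1)
  = 4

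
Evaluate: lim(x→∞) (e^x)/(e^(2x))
This is an ∞/∞ indeterminate form.

Apply L'Hôpital's rule: differentiate numerator and denominator separately.
  f(x) = e^(x)   ⇒   f'(x) = e^(x)
  g(x) = e^(2·x)   ⇒   g'(x) = 2·e^(2·x)
  lim(x→∞) f'(x)/g'(x) = lim(x→∞) (e^(x))/(2·e^(2·x))
  = 0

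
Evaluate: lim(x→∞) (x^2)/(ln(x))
This is an ∞/∞ indeterminate form.

Apply L'Hôpital's rule: differentiate numerator and denominator separately.
  f(x) = x^2   ⇒   f'(x) = 2·x
  g(x) = ln(x)   ⇒   g'(x) = 1/x
  lim(x→∞) f'(x)/g'(x) = lim(x→∞) (2·x)/(1/x)
  = ∞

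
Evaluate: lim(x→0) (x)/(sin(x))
This is a 0/0 indeterminate form.

Apply L'Hôpital's rule: differentiate numerator and denominator separately.
  f(x) = x   ⇒   f'(x) = 1
  g(x) = sin(x)   ⇒   g'(x) = cos(x)
  lim(x→0) f'(x)/g'(x) = lim(x→0) (1)/(cos(x))
  = 1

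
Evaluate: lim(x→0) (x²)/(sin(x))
This is a 0/0 indeterminate form.

Apply L'Hôpital's rule: differentiate numerator and denominator separately.
  f(x) = x^2   ⇒   f'(x) = 2·x
  g(x) = sin(x)   ⇒   g'(x) = cos(x)
  lim(x→0) f'(x)/g'(x) = lim(x→0) (2·x)/(cos(x))
  = 0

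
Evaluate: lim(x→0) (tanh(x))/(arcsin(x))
This is a 0/0 indeterminate form.

Apply L'Hôpital's rule: differentiate numerator and denominator separately.
  f(x) = tanh(x)   ⇒   f'(x) = 1 - tanh(x)^2
  g(x) = asin(x)   ⇒   g'(x) = 1/sqrt(1 - x^2)
  lim(x→0) f'(x)/g'(x) = lim(x→0) (1 - tanh(x)^2)/(1/sqrt(1 - x^2))
  = 1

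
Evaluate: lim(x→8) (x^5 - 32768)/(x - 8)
This is a standard limit.

Factor or rationalize the expression:
  lim(x→8) (x^5 - 32768)/(x - 8) = 20480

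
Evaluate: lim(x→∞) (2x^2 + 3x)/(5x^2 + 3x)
This is an ∞/∞ indeterminate form.

Apply L'Hôpital's rule: differentiate numerator and denominator separately.
  f(x) = 2·x^2 + 3·x   ⇒   f'(x) = 4·x + 3
  g(x) = 5·x^2 + 3·x   ⇒   g'(x) = 10·x + 3
  lim(x→∞) f'(x)/g'(x) = lim(x→∞) (4·x + 3)/(10·x + 3)
  = 2/5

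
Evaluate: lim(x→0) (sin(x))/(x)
This is a 0/0 indeterminate form.

Apply L'Hôpital's rule: differentiate numerator and denominator separately.
  f(x) = sin(x)   ⇒   f'(x) = cos(x)
  g(x) = x   ⇒   g'(x) = 1
  lim(x→0) f'(x)/g'(x) = lim(x→0) (cos(x))/(1)
  = 1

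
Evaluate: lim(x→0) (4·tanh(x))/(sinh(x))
This is a 0/0 indeterminate form.

Apply L'Hôpital's rule: differentiate numerator and denominator separately.
  f(x) = 4·tanh(x)   ⇒   f'(x) = 4 - 4·tanh(x)^2
  g(x) = sinh(x)   ⇒   g'(x) = cosh(x)
  lim(x→0) f'(x)/g'(x) = lim(x→0) (4 - 4·tanh(x)^2)/(cosh(x))
  = 4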